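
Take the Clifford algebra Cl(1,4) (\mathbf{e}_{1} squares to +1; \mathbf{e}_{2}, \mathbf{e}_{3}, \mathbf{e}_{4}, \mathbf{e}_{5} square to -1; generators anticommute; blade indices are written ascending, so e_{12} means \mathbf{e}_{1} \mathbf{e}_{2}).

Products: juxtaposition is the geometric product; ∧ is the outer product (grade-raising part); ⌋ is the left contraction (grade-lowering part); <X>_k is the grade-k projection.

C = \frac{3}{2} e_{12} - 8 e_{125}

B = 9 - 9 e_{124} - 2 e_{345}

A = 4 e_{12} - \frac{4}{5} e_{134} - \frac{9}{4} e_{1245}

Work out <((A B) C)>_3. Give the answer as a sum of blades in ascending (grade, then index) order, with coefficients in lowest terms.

step 1: -36 e_{4} + \frac{81}{4} e_{5} + 36 e_{12} - \frac{8}{5} e_{15} - \frac{36}{5} e_{23} - \frac{9}{2} e_{123} - \frac{36}{5} e_{134} - \frac{81}{4} e_{1245} - 8 e_{12345}
step 2: 54 - \frac{64}{5} e_{2} - \frac{27}{4} e_{3} - 162 e_{4} - 288 e_{5} + 162 e_{12} - \frac{54}{5} e_{13} - \frac{12}{5} e_{25} - 64 e_{34} + 36 e_{35} - \frac{243}{8} e_{45} - 54 e_{124} + \frac{243}{8} e_{125} + \frac{288}{5} e_{135} - \frac{54}{5} e_{234} - 12 e_{345} + 288 e_{1245} + \frac{288}{5} e_{2345}
step 3: -54 e_{124} + \frac{243}{8} e_{125} + \frac{288}{5} e_{135} - \frac{54}{5} e_{234} - 12 e_{345}
Answer: -54 e_{124} + \frac{243}{8} e_{125} + \frac{288}{5} e_{135} - \frac{54}{5} e_{234} - 12 e_{345}


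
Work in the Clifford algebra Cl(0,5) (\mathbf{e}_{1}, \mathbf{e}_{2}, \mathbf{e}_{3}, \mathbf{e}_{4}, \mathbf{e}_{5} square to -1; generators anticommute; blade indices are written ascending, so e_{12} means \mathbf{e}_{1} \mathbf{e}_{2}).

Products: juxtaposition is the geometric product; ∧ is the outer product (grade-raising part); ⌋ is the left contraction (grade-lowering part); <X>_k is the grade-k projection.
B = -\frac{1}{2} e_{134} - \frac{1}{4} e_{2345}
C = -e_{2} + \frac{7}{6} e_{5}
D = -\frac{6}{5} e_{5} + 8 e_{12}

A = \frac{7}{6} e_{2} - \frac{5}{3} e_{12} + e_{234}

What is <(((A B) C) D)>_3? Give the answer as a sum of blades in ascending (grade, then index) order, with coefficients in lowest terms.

step 1: -\frac{1}{4} e_{5} - \frac{1}{2} e_{12} + \frac{5}{6} e_{234} + \frac{7}{24} e_{345} + \frac{7}{12} e_{1234} - \frac{5}{12} e_{1345}
step 2: \frac{7}{24} - \frac{1}{2} e_{1} - \frac{1}{4} e_{25} + \frac{71}{144} e_{34} - \frac{7}{12} e_{125} + \frac{77}{72} e_{134} + \frac{91}{72} e_{2345} + \frac{19}{72} e_{12345}
step 3: \frac{37}{10} e_{2} + \frac{259}{60} e_{5} + \frac{49}{30} e_{12} - \frac{7}{5} e_{15} - \frac{1267}{180} e_{234} - \frac{973}{360} e_{345} + \frac{767}{180} e_{1234} + \frac{1589}{180} e_{1345}
step 4: -\frac{1267}{180} e_{234} - \frac{973}{360} e_{345}
Answer: -\frac{1267}{180} e_{234} - \frac{973}{360} e_{345}


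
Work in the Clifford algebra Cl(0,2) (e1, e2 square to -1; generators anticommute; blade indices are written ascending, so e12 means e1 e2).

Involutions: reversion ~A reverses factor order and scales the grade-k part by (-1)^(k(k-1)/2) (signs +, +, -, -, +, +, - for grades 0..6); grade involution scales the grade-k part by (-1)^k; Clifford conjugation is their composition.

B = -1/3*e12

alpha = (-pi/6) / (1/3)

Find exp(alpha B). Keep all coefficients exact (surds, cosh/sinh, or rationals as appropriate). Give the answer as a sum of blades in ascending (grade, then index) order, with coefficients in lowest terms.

B^2 = (-1/3)^2*(e12)^2 = 1/9*(-1) = -1/9 (a basis 2-blade squares to minus the product of its generators' squares).
B^2 = -1/9 — B^2 < 0, so the exponential closes trigonometrically: l = 1/3, alpha*l = -pi/6, so exp(alpha B) = cos(-pi/6) + (sin(-pi/6)/(1/3))*B = sqrt(3)/2 + (-3/2)*B.
Answer: sqrt(3)/2 + 1/2*e12


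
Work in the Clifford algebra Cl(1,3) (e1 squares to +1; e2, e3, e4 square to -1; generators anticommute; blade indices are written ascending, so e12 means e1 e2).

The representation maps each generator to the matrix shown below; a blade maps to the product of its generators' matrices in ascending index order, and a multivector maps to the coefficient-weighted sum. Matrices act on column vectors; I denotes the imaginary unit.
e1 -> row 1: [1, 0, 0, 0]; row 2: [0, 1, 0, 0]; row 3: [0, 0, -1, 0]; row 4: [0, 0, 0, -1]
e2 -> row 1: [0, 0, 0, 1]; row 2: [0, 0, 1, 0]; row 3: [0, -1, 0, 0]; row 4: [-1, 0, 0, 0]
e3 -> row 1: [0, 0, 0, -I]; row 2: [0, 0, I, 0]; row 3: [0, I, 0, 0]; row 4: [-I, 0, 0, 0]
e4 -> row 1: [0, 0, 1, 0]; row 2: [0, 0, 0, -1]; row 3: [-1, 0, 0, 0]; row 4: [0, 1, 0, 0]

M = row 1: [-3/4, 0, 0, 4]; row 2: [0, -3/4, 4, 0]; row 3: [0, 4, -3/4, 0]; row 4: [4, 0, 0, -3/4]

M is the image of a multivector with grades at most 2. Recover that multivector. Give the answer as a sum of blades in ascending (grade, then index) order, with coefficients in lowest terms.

Method: the blade images are trace-orthogonal — tr(rho(e_A) rho(e_B)^-1) = 4 if A = B and 0 otherwise — and rho(e_A)^-1 = (e_A)^2 * rho(e_A) with (e_A)^2 = +1 or -1, so the coefficient of e_A in the preimage is (e_A)^2 * tr(M rho(e_A))/4.
Nonzero projections over blades of grade <= 2: 1: (1)^2 = +1, tr(M 1) = -3, coefficient -3/4; e12: (e12)^2 = +1, tr(M rho(e12)) = 16, coefficient 4. Every other blade of grade <= 2 projects to 0.
Answer: -3/4 + 4*e12


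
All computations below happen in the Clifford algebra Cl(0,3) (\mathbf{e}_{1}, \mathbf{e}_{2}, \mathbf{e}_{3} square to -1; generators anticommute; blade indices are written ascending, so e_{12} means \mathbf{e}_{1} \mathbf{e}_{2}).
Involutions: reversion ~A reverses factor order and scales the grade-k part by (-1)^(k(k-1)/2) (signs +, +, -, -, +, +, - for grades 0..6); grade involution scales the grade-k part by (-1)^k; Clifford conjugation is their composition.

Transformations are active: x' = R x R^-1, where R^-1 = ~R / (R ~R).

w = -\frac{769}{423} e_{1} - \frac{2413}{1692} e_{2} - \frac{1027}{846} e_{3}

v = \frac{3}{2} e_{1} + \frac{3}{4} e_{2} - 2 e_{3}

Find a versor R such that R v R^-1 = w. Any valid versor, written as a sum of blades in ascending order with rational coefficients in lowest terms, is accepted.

Why this works: both vectors square to -\frac{109}{16}, so q(v) = q(w) and R = v + w = -\frac{269}{846} e_{1} - \frac{286}{423} e_{2} - \frac{2719}{846} e_{3} carries v to w — its own direction survives, the complement (v - w)/2 flips.
Answer: -\frac{269}{846} e_{1} - \frac{286}{423} e_{2} - \frac{2719}{846} e_{3}


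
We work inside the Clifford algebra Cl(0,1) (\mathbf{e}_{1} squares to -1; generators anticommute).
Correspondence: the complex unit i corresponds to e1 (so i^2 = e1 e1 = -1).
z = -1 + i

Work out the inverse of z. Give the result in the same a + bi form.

In blades: z = -1 + e_{1}.
With qbar = -1 - e_{1} (scalar fixed, mapped units negated), z qbar = 2 (the sum of squared coefficients), so z^-1 = qbar / (2) = -\frac{1}{2} - \frac{1}{2} e_{1}; translating back:
Answer: -\frac{1}{2} - \frac{1}{2}i


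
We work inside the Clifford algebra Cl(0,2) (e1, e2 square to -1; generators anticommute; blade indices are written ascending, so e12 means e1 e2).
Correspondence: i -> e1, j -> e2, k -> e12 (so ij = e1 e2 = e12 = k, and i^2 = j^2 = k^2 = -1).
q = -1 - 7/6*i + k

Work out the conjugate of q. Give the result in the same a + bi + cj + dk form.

In blades: q = -1 - 7/6*e1 + e12.
Conjugation here is Clifford conjugation: the scalar is fixed and the grade-1 and grade-2 blades all flip sign, giving -1 + 7/6*e1 - e12; translating back:
Answer: -1 + 7/6*i - k


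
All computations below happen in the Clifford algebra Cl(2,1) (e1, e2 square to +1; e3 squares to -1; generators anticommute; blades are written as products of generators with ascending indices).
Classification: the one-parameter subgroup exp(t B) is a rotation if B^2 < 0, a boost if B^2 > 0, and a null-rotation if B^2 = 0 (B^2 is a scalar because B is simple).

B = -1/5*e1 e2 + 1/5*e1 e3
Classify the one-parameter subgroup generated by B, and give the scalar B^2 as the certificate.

B^2 term by term: the squares give (-1/5)^2*(e1 e2)^2 + (1/5)^2*(e1 e3)^2 = 1/25*(-1) + 1/25*(+1) = 0 (each basis 2-blade squares to minus the product of its generators' squares); cross terms between blades sharing an index anticommute and cancel. So B^2 = 0.
Answer: null-rotation, certificate B^2 = 0. B^2 = 0 is basis-independent, so its sign is the whole story.


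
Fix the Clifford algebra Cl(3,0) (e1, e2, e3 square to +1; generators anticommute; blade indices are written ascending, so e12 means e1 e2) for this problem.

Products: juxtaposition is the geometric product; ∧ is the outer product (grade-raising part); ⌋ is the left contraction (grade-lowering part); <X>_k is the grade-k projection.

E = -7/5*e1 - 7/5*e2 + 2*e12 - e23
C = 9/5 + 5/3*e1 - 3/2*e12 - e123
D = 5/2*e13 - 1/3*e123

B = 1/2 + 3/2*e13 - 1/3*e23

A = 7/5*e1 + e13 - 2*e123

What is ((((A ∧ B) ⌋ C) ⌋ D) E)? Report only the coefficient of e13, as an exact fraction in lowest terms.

step 1: 7/10*e1 + 1/2*e13 - 22/15*e123
step 2: -3/10 - 31/20*e2 - 7/10*e23
step 3: -7/30*e1 - 19/15*e13 + 1/10*e123
step 4: 49/150 + 1/10*e1 - 7/15*e2 - 148/75*e3 - 47/50*e12 + 7/50*e13 - 401/150*e23 - 77/50*e123
Answer: 7/50


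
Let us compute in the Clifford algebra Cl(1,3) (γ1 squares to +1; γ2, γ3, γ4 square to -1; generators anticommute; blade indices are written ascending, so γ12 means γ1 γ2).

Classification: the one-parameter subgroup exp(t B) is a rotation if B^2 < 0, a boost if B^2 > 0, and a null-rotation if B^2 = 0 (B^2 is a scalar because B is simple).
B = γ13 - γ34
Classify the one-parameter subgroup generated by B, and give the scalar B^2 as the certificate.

B^2 term by term: the squares give (1)^2*(γ13)^2 + (-1)^2*(γ34)^2 = 1*(+1) + 1*(-1) = 0 (each basis 2-blade squares to minus the product of its generators' squares); cross terms between blades sharing an index anticommute and cancel. So B^2 = 0.
Answer: null-rotation, certificate B^2 = 0. One invariant decides it: the square 0 survives every conjugation, and its sign is exactly the classification.


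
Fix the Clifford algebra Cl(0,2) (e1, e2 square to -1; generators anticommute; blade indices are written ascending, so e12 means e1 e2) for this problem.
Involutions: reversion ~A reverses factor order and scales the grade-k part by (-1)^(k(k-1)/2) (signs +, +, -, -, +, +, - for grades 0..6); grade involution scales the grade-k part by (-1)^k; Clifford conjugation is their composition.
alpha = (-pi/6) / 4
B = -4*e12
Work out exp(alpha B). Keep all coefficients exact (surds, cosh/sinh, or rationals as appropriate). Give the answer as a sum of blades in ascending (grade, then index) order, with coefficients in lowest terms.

B^2 = (-4)^2*(e12)^2 = 16*(-1) = -16 (a basis 2-blade squares to minus the product of its generators' squares).
B^2 = -16 — B^2 < 0, so the exponential closes trigonometrically: l = 4, alpha*l = -pi/6, so exp(alpha B) = cos(-pi/6) + (sin(-pi/6)/4)*B = sqrt(3)/2 + (-1/8)*B.
Answer: sqrt(3)/2 + 1/2*e12


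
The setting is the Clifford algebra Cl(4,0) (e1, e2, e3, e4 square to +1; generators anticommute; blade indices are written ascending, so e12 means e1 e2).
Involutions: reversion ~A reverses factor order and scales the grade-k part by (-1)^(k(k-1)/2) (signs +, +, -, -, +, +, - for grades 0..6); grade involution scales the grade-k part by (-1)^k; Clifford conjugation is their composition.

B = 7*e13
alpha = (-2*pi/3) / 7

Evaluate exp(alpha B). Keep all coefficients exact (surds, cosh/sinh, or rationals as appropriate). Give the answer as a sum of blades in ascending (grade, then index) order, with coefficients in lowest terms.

B^2 = (7)^2*(e13)^2 = 49*(-1) = -49 (a basis 2-blade squares to minus the product of its generators' squares).
B^2 = -49 — B^2 < 0, so the exponential closes trigonometrically: l = 7, alpha*l = -2*pi/3, so exp(alpha B) = cos(-2*pi/3) + (sin(-2*pi/3)/7)*B = -1/2 + (-sqrt(3)/14)*B.
Answer: -1/2 - sqrt(3)/2*e13


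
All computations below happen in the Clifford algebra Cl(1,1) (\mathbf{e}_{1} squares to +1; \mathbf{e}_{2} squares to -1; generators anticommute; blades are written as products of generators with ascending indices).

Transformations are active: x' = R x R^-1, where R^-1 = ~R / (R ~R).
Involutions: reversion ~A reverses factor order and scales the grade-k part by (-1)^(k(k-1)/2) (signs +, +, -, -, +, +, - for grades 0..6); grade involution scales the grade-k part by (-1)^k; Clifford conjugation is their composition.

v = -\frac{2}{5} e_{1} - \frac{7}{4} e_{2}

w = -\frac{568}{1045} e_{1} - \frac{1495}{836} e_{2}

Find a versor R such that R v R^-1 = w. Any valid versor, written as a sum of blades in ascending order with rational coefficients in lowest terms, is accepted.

Here q(v) = q(w) = -\frac{1161}{400}; the classical choice R = v + w = -\frac{986}{1045} e_{1} - \frac{1479}{418} e_{2} then realises v -> w under the sandwich.
Answer: -\frac{986}{1045} e_{1} - \frac{1479}{418} e_{2}


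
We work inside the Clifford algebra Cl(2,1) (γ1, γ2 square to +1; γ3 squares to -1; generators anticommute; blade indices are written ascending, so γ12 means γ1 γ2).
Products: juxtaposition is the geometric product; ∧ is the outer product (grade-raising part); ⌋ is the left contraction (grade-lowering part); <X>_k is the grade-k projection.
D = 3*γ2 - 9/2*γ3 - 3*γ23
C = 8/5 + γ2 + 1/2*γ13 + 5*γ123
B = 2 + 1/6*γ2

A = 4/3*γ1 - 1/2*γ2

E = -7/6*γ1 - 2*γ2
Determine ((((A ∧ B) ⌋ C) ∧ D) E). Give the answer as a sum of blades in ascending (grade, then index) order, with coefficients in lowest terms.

step 1: 8/3*γ1 - γ2 + 2/9*γ12
step 2: -1 + 2/9*γ3 + 5*γ13 + 40/3*γ23
step 3: -3*γ2 + 9/2*γ3 + 7/3*γ23 - 15*γ123
step 4: 6 + 14/3*γ3 - 7/2*γ12 - 99/4*γ13 + 53/2*γ23 - 49/18*γ123
Answer: 6 + 14/3*γ3 - 7/2*γ12 - 99/4*γ13 + 53/2*γ23 - 49/18*γ123


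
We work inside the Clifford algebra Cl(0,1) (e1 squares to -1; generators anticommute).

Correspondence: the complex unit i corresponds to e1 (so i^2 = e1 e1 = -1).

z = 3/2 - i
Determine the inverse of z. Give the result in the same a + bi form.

In blades: z = 3/2 - e1.
With qbar = 3/2 + e1 (scalar fixed, mapped units negated), z qbar = 13/4 (the sum of squared coefficients), so z^-1 = qbar / (13/4) = 6/13 + 4/13*e1; translating back:
Answer: 6/13 + 4/13*i


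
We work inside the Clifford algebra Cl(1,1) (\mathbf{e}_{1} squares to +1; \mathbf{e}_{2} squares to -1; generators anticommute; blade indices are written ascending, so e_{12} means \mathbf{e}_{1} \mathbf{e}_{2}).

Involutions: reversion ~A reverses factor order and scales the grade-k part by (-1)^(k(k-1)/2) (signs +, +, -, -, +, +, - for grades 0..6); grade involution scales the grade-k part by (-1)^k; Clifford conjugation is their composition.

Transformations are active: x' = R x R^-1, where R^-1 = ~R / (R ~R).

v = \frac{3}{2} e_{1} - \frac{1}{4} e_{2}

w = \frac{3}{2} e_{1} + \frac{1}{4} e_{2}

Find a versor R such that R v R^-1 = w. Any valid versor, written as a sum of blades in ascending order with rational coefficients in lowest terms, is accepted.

Construction: equal norms (both \frac{35}{16}) license R = v + w = 3 e_{1} — nothing changes along that direction, while (v - w)/2 changes sign, so v maps onto w.
Answer: 3 e_{1}


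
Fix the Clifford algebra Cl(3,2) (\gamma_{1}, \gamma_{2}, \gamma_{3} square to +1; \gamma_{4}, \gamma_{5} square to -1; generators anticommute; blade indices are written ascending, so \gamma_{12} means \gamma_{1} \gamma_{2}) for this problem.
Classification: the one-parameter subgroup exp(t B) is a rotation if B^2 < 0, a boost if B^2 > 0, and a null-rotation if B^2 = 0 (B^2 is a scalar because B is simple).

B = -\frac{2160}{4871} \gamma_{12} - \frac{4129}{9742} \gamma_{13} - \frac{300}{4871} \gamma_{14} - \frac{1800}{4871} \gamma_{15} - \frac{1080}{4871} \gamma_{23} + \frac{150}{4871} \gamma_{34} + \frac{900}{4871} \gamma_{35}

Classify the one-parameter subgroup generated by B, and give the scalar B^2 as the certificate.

B^2 term by term: the squares give (-\frac{2160}{4871})^2*(\gamma_{12})^2 + (-\frac{4129}{9742})^2*(\gamma_{13})^2 + (-\frac{300}{4871})^2*(\gamma_{14})^2 + (-\frac{1800}{4871})^2*(\gamma_{15})^2 + (-\frac{1080}{4871})^2*(\gamma_{23})^2 + (\frac{150}{4871})^2*(\gamma_{34})^2 + (\frac{900}{4871})^2*(\gamma_{35})^2 = \frac{4665600}{23726641}*(-1) + \frac{17048641}{94906564}*(-1) + \frac{90000}{23726641}*(+1) + \frac{3240000}{23726641}*(+1) + \frac{1166400}{23726641}*(-1) + \frac{22500}{23726641}*(+1) + \frac{810000}{23726641}*(+1) = -\frac{1}{4} (each basis 2-blade squares to minus the product of its generators' squares); cross terms between blades sharing an index anticommute and cancel; the commuting (index-disjoint) pairs give grade-4 terms 2*c*c'*(blade product), which cancel blade by blade — \gamma_{1234}: -\frac{648000}{23726641} + \frac{648000}{23726641} = 0; \gamma_{1235}: -\frac{3888000}{23726641} + \frac{3888000}{23726641} = 0; \gamma_{1345}: \frac{540000}{23726641} - \frac{540000}{23726641} = 0 — confirming B is simple. So B^2 = -\frac{1}{4}.
Answer: rotation, certificate B^2 = -\frac{1}{4}. Why this suffices: the scalar -\frac{1}{4} survives any versor conjugation, so its sign alone determines the class however B is presented.


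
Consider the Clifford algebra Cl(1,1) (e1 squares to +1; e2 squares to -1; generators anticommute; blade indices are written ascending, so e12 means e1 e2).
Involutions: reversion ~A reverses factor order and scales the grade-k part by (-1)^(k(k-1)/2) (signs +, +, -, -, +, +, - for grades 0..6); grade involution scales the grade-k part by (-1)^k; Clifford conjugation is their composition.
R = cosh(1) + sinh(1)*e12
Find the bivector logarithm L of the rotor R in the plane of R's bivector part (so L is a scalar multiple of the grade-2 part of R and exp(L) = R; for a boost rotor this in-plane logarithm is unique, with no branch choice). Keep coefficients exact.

The scalar part of R is cosh(1), giving the rapidity magnitude (cosh is even); the bivector part supplies orientation, its quotient by sinh of the rapidity is the plane, and L = rapidity * plane — unique in that plane, since flipping both signs leaves L unchanged.
Concretely: cosh(rapidity) = cosh(1) gives rapidity = ±1, and since rapidity/sinh(rapidity) is even the sign is immaterial: L = (rapidity/sinh(rapidity)) * <R>_2 = (1/sinh(1)) * <R>_2.
Answer: e12


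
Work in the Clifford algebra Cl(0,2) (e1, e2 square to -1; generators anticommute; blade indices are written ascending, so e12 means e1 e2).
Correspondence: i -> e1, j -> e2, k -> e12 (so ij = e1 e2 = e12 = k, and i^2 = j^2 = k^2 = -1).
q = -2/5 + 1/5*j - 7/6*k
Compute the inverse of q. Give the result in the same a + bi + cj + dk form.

In blades: q = -2/5 + 1/5*e2 - 7/6*e12.
With qbar = -2/5 - 1/5*e2 + 7/6*e12 (scalar fixed, mapped units negated), q qbar = 281/180 (the sum of squared coefficients), so q^-1 = qbar / (281/180) = -72/281 - 36/281*e2 + 210/281*e12; translating back:
Answer: -72/281 - 36/281*j + 210/281*k


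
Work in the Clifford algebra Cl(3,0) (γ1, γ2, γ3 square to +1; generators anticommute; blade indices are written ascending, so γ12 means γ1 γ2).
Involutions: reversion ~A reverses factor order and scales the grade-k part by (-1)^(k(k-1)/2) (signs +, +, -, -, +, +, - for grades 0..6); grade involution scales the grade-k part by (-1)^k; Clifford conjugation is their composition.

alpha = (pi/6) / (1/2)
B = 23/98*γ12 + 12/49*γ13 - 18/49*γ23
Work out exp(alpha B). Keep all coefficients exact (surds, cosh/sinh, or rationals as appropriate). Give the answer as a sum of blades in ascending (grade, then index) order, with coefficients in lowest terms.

B^2 term by term: the squares give (23/98)^2*(γ12)^2 + (12/49)^2*(γ13)^2 + (-18/49)^2*(γ23)^2 = 529/9604*(-1) + 144/2401*(-1) + 324/2401*(-1) = -1/4 (each basis 2-blade squares to minus the product of its generators' squares); cross terms between blades sharing an index anticommute and cancel. So B^2 = -1/4.
B^2 = -1/4 — a negative square means the series sums to a rotation: l = 1/2, alpha*l = pi/6, so exp(alpha B) = cos(pi/6) + (sin(pi/6)/(1/2))*B = sqrt(3)/2 + (1)*B.
Answer: sqrt(3)/2 + 23/98*γ12 + 12/49*γ13 - 18/49*γ23


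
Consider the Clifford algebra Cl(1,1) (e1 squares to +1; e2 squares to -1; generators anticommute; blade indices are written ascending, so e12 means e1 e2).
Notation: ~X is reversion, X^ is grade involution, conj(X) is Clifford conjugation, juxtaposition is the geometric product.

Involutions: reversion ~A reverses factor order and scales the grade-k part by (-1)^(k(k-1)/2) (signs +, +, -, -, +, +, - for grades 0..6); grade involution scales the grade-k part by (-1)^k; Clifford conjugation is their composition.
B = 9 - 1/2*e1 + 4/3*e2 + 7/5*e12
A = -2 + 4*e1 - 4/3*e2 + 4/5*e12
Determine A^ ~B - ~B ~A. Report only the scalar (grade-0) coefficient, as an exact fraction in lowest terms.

first term: -4252/225 - 569/15*e1 + 46/3*e2 + 16/3*e12
second term: -3848/225 + 511/15*e1 - 26/3*e2 - 136/15*e12
Answer: -404/225


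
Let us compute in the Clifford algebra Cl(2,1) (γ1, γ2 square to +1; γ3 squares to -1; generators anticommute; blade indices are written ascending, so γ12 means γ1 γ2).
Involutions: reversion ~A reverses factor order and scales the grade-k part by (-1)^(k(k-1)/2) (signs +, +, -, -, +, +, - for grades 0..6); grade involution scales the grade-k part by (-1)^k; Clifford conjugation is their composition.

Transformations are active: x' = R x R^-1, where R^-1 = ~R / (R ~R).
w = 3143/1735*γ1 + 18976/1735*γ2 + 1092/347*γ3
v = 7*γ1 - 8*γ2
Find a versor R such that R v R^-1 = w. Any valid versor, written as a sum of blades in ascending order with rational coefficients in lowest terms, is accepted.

Reasoning: v^2 = w^2 = 113 since conjugation preserves the quadratic form; R = v + w = 15288/1735*γ1 + 5096/1735*γ2 + 1092/347*γ3 is then valid when invertible, keeping its own part and reversing (v - w)/2.
Answer: 15288/1735*γ1 + 5096/1735*γ2 + 1092/347*γ3


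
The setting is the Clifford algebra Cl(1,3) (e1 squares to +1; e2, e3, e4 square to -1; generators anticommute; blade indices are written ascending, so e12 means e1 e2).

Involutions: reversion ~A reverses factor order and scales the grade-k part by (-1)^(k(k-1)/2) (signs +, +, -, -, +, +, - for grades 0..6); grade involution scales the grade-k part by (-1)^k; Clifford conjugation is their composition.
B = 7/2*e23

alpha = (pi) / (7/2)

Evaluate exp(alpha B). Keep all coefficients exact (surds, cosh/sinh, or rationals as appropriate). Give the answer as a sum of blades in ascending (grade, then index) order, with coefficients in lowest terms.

B^2 = (7/2)^2*(e23)^2 = 49/4*(-1) = -49/4 (a basis 2-blade squares to minus the product of its generators' squares).
B^2 = -49/4 — the negative square puts this in the circular regime; l = 7/2, alpha*l = pi, so exp(alpha B) = cos(pi) + (sin(pi)/(7/2))*B = -1 + (0)*B.
Answer: -1


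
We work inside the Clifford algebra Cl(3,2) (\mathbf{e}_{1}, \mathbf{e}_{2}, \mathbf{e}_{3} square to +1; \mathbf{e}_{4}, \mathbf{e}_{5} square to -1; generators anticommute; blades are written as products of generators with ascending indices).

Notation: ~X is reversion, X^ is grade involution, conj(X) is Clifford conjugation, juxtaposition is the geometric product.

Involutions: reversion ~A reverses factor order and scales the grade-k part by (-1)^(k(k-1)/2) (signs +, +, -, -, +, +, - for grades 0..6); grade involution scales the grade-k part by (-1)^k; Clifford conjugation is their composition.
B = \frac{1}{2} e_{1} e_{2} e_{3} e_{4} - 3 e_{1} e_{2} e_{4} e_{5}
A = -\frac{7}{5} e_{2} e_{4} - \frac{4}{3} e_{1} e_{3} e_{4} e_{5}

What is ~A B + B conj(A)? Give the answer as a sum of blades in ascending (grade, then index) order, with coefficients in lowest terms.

first term: -\frac{7}{10} e_{1} e_{3} - \frac{21}{5} e_{1} e_{5} - 4 e_{2} e_{3} - \frac{2}{3} e_{2} e_{5}
second term: -\frac{7}{10} e_{1} e_{3} - \frac{21}{5} e_{1} e_{5} + 4 e_{2} e_{3} + \frac{2}{3} e_{2} e_{5}
Answer: -\frac{7}{5} e_{1} e_{3} - \frac{42}{5} e_{1} e_{5}


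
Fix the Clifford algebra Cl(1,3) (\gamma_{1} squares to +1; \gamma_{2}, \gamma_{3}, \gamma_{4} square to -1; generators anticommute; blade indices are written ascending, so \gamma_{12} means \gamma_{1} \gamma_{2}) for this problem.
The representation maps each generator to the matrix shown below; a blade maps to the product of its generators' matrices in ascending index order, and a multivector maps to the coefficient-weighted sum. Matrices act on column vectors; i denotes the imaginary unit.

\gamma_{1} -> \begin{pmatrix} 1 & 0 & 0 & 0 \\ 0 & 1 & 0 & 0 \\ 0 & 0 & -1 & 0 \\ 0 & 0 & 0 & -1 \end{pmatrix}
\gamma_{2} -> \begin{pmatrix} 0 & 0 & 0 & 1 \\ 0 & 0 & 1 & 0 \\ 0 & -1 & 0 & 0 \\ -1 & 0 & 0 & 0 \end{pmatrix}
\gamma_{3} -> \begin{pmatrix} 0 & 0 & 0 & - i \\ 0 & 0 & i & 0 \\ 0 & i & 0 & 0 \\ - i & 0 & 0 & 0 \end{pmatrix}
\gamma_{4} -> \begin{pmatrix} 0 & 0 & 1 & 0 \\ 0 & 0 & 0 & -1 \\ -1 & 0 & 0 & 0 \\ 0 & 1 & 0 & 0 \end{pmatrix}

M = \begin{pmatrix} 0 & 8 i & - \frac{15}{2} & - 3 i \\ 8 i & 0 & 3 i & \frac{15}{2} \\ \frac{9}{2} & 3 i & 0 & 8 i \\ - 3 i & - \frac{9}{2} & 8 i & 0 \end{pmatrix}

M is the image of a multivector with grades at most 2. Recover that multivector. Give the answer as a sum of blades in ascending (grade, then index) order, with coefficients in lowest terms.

Method: the blade images are trace-orthogonal — tr(rho(e_A) rho(e_B)^-1) = 4 if A = B and 0 otherwise — and rho(e_A)^-1 = (e_A)^2 * rho(e_A) with (e_A)^2 = +1 or -1, so the coefficient of e_A in the preimage is (e_A)^2 * tr(M rho(e_A))/4.
Nonzero projections over blades of grade <= 2: \gamma_{3}: (\gamma_{3})^2 = -1, tr(M rho(\gamma_{3})) = -12, coefficient 3; \gamma_{4}: (\gamma_{4})^2 = -1, tr(M rho(\gamma_{4})) = 24, coefficient -6; \gamma_{14}: (\gamma_{14})^2 = +1, tr(M rho(\gamma_{14})) = -6, coefficient -\frac{3}{2}; \gamma_{34}: (\gamma_{34})^2 = -1, tr(M rho(\gamma_{34})) = 32, coefficient -8. Every other blade of grade <= 2 projects to 0.
Answer: 3 \gamma_{3} - 6 \gamma_{4} - \frac{3}{2} \gamma_{14} - 8 \gamma_{34}


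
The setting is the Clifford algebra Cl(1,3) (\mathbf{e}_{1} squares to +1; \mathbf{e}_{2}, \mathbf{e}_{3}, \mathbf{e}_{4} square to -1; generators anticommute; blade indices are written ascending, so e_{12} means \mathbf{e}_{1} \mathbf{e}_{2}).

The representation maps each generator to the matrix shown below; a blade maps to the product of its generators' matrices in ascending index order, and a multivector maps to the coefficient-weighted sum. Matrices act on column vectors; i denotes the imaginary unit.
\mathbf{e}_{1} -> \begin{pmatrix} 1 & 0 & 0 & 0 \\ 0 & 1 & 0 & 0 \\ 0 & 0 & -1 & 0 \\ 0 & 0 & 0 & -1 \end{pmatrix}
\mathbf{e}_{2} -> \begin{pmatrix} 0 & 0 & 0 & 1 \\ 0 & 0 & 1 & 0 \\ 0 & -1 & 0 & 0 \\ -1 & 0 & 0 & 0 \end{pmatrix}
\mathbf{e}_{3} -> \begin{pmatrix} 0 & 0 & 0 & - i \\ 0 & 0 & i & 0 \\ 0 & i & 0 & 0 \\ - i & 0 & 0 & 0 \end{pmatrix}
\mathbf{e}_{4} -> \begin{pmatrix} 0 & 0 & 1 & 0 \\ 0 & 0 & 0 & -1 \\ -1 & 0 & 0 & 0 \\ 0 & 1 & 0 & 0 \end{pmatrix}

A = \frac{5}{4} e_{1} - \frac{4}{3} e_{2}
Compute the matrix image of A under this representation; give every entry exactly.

M = (\frac{5}{4})*rho(e_{1}) + (-\frac{4}{3})*rho(e_{2}), summed entrywise:
Answer: \begin{pmatrix} \frac{5}{4} & 0 & 0 & - \frac{4}{3} \\ 0 & \frac{5}{4} & - \frac{4}{3} & 0 \\ 0 & \frac{4}{3} & - \frac{5}{4} & 0 \\ \frac{4}{3} & 0 & 0 & - \frac{5}{4} \end{pmatrix}


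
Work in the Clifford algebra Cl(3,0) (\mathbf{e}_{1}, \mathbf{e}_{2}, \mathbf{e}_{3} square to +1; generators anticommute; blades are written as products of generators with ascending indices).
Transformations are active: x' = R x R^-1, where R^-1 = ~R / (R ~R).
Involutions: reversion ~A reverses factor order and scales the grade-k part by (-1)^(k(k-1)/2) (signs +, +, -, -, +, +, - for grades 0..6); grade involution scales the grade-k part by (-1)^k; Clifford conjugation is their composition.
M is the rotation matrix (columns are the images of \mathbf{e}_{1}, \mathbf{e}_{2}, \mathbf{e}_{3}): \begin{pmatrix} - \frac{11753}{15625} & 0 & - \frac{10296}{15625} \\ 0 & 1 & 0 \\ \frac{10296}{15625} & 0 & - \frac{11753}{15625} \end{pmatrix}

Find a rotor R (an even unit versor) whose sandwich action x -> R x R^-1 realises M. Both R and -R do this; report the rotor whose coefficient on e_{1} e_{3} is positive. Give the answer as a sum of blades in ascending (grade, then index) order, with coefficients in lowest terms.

Method: write R = a + b12*e_{1} e_{2} + b13*e_{1} e_{3} + b23*e_{2} e_{3} with a^2 + b12^2 + b13^2 + b23^2 = 1 (so R^-1 = ~R). Expanding the columns R e_j ~R gives tr M = 4a^2 - 1 and, from the antisymmetric part, M21 - M12 = -4a*b12, M13 - M31 = 4a*b13, M32 - M23 = -4a*b23.
Here tr M = -\frac{7881}{15625}, so a^2 = (1 + tr M)/4 = \frac{1936}{15625} and a = ±\frac{44}{125}. Taking a = \frac{44}{125}: M21 - M12 = 0, M13 - M31 = -\frac{20592}{15625}, M32 - M23 = 0, giving b12 = 0, b13 = -\frac{117}{125}, b23 = 0, i.e. R = \frac{44}{125} - \frac{117}{125} e_{1} e_{3}.
Its e_{1} e_{3} coefficient is negative, so report the other preimage -R.
Answer: -\frac{44}{125} + \frac{117}{125} e_{1} e_{3}. Note: both R and -R realise this M (trace -\frac{7881}{15625}); the covering map identifies them, and the e_{1} e_{3}-coefficient sign is the tie-breaker.


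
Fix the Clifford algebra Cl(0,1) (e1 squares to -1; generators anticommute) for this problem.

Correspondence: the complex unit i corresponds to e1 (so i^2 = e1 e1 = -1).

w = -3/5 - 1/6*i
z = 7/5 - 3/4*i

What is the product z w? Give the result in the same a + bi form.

In blades: z = 7/5 - 3/4*e1, w = -3/5 - 1/6*e1.
Distribute z over w term by term (generator squares from the signature, products reordered to ascending indices): (7/5)*w = -21/25 - 7/30*e1; (-3/4*e1)*w = -1/8 + 9/20*e1.
Sum: -193/200 + 13/60*e1; translating back through the correspondence:
Answer: -193/200 + 13/60*i


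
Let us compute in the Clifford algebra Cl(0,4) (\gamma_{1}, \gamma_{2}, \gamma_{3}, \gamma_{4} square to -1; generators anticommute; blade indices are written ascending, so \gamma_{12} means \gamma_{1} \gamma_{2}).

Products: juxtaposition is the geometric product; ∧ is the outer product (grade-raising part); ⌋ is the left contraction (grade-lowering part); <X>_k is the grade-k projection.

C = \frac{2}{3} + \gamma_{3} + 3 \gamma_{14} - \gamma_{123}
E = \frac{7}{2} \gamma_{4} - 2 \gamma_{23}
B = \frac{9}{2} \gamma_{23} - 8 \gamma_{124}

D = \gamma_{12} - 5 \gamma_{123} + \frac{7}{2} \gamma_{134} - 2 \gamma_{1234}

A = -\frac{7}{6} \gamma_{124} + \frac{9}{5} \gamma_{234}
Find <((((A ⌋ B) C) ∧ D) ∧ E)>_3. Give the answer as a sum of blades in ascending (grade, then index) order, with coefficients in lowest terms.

step 1: \frac{28}{3}
step 2: \frac{56}{9} + \frac{28}{3} \gamma_{3} + 28 \gamma_{14} - \frac{28}{3} \gamma_{123}
step 3: \frac{56}{9} \gamma_{12} - \frac{196}{9} \gamma_{123} + \frac{196}{9} \gamma_{134} - \frac{112}{9} \gamma_{1234}
step 4: \frac{196}{9} \gamma_{124} - \frac{686}{9} \gamma_{1234}
step 5: \frac{196}{9} \gamma_{124}
Answer: \frac{196}{9} \gamma_{124}


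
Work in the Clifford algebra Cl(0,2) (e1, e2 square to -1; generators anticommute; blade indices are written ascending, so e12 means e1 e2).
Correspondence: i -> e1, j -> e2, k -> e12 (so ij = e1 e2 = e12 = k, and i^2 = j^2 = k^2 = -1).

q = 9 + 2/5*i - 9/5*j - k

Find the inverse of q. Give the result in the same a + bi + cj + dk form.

In blades: q = 9 + 2/5*e1 - 9/5*e2 - e12.
With qbar = 9 - 2/5*e1 + 9/5*e2 + e12 (scalar fixed, mapped units negated), q qbar = 427/5 (the sum of squared coefficients), so q^-1 = qbar / (427/5) = 45/427 - 2/427*e1 + 9/427*e2 + 5/427*e12; translating back:
Answer: 45/427 - 2/427*i + 9/427*j + 5/427*k


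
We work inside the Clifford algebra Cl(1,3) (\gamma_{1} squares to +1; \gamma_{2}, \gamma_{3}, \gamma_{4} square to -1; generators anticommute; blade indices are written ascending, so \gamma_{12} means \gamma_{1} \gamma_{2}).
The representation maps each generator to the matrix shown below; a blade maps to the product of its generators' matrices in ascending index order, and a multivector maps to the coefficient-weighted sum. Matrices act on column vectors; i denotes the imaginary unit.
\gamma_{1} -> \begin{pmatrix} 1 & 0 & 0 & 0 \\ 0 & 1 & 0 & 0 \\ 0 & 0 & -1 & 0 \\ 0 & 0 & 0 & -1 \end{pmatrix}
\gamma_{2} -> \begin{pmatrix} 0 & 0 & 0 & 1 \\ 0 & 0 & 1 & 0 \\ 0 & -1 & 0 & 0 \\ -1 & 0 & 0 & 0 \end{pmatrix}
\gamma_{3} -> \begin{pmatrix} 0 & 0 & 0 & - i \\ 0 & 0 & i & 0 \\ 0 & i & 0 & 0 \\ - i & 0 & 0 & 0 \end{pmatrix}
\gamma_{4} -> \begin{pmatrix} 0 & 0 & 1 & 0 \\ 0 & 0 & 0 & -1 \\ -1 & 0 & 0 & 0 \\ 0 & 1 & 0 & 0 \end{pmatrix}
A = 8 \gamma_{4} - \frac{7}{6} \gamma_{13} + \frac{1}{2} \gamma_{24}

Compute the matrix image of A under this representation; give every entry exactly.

Bivector images (products of the table entries): rho(\gamma_{13}) = rho(\gamma_{1})rho(\gamma_{3}) = \begin{pmatrix} 0 & 0 & 0 & - i \\ 0 & 0 & i & 0 \\ 0 & - i & 0 & 0 \\ i & 0 & 0 & 0 \end{pmatrix}; rho(\gamma_{24}) = rho(\gamma_{2})rho(\gamma_{4}) = \begin{pmatrix} 0 & 1 & 0 & 0 \\ -1 & 0 & 0 & 0 \\ 0 & 0 & 0 & 1 \\ 0 & 0 & -1 & 0 \end{pmatrix}.
M = (8)*rho(\gamma_{4}) + (-\frac{7}{6})*rho(\gamma_{13}) + (\frac{1}{2})*rho(\gamma_{24}), summed entrywise:
Answer: \begin{pmatrix} 0 & \frac{1}{2} & 8 & \frac{7 i}{6} \\ - \frac{1}{2} & 0 & - \frac{7 i}{6} & -8 \\ -8 & \frac{7 i}{6} & 0 & \frac{1}{2} \\ - \frac{7 i}{6} & 8 & - \frac{1}{2} & 0 \end{pmatrix}


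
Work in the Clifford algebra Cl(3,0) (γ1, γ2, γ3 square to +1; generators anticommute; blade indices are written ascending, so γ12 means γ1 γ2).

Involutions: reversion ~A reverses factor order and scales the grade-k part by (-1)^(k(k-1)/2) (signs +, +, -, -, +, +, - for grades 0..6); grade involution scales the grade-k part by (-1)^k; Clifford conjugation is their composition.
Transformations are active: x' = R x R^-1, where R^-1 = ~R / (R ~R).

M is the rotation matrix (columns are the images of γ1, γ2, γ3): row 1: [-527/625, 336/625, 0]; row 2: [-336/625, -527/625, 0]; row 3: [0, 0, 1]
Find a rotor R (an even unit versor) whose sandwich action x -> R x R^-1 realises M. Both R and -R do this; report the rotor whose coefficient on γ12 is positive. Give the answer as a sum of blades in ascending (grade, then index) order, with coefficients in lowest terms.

Method: write R = a + b12*γ12 + b13*γ13 + b23*γ23 with a^2 + b12^2 + b13^2 + b23^2 = 1 (so R^-1 = ~R). Expanding the columns R e_j ~R gives tr M = 4a^2 - 1 and, from the antisymmetric part, M21 - M12 = -4a*b12, M13 - M31 = 4a*b13, M32 - M23 = -4a*b23.
Here tr M = -429/625, so a^2 = (1 + tr M)/4 = 49/625 and a = ±7/25. Taking a = 7/25: M21 - M12 = -672/625, M13 - M31 = 0, M32 - M23 = 0, giving b12 = 24/25, b13 = 0, b23 = 0, i.e. R = 7/25 + 24/25*γ12.
Its γ12 coefficient is already positive.
Answer: 7/25 + 24/25*γ12. Why the constraint matters: R and -R act identically through the sandwich — M has trace -429/625 either way — so only the sign condition on γ12 picks one of the two preimages.


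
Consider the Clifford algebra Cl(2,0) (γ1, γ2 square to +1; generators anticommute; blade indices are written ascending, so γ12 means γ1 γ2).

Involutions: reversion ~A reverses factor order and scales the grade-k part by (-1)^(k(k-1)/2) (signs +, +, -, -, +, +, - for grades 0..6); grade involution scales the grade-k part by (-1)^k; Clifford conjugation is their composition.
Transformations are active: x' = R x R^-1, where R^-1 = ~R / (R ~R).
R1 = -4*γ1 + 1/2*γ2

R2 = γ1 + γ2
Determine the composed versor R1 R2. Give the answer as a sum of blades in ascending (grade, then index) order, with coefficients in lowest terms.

Distribute over the terms of R1 (each basis-blade product reordered to ascending indices, repeated generators contracted through their squares):
(-4*γ1) R2 = -4 - 4*γ12
(1/2*γ2) R2 = 1/2 - 1/2*γ12
Summing the partial products and collecting blades:
Answer: -7/2 - 9/2*γ12


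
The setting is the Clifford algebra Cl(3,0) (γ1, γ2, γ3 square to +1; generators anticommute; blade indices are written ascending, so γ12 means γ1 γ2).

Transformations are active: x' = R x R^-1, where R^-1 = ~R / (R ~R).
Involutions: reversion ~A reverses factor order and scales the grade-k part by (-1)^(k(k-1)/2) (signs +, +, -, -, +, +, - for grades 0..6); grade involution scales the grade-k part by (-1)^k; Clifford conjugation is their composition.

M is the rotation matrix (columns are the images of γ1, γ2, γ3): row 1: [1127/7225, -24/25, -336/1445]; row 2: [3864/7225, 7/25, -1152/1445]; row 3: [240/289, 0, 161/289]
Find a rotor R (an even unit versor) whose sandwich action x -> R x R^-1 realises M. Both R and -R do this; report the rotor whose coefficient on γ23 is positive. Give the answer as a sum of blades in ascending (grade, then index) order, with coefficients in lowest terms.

Method: write R = a + b12*γ12 + b13*γ13 + b23*γ23 with a^2 + b12^2 + b13^2 + b23^2 = 1 (so R^-1 = ~R). Expanding the columns R e_j ~R gives tr M = 4a^2 - 1 and, from the antisymmetric part, M21 - M12 = -4a*b12, M13 - M31 = 4a*b13, M32 - M23 = -4a*b23.
Here tr M = 287/289, so a^2 = (1 + tr M)/4 = 144/289 and a = ±12/17. Taking a = 12/17: M21 - M12 = 432/289, M13 - M31 = -1536/1445, M32 - M23 = 1152/1445, giving b12 = -9/17, b13 = -32/85, b23 = -24/85, i.e. R = 12/17 - 9/17*γ12 - 32/85*γ13 - 24/85*γ23.
Its γ23 coefficient is negative, so report the other preimage -R.
Answer: -12/17 + 9/17*γ12 + 32/85*γ13 + 24/85*γ23. Uniqueness: Spin(3) -> SO(3) maps R and -R to the same rotation of trace 287/289; fixing the sign of the γ23 coefficient removes the ambiguity.


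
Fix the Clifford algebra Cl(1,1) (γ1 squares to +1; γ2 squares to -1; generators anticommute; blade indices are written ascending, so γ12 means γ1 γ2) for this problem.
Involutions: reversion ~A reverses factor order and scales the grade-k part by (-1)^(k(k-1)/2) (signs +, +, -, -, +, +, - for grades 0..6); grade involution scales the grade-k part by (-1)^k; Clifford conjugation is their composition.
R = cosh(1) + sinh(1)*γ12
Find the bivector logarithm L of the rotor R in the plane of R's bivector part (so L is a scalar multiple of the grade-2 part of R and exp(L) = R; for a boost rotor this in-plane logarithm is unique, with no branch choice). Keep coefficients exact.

The scalar part of R is cosh(1), giving the rapidity magnitude (cosh is even); the bivector part supplies orientation, its quotient by sinh of the rapidity is the plane, and L = rapidity * plane — unique in that plane, since flipping both signs leaves L unchanged.
Concretely: cosh(rapidity) = cosh(1) gives rapidity = ±1, and since rapidity/sinh(rapidity) is even the sign is immaterial: L = (rapidity/sinh(rapidity)) * <R>_2 = (1/sinh(1)) * <R>_2.
Answer: γ12


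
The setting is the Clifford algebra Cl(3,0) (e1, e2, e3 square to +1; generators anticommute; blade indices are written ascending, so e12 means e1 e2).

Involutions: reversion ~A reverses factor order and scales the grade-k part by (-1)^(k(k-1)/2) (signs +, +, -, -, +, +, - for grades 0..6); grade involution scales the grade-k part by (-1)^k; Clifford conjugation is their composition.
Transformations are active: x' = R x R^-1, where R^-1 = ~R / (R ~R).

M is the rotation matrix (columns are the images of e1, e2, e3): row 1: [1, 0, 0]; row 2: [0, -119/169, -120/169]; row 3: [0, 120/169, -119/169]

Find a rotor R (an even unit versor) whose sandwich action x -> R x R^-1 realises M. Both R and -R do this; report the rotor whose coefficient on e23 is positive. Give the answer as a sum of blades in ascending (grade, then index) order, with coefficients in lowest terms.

Method: write R = a + b12*e12 + b13*e13 + b23*e23 with a^2 + b12^2 + b13^2 + b23^2 = 1 (so R^-1 = ~R). Expanding the columns R e_j ~R gives tr M = 4a^2 - 1 and, from the antisymmetric part, M21 - M12 = -4a*b12, M13 - M31 = 4a*b13, M32 - M23 = -4a*b23.
Here tr M = -69/169, so a^2 = (1 + tr M)/4 = 25/169 and a = ±5/13. Taking a = 5/13: M21 - M12 = 0, M13 - M31 = 0, M32 - M23 = 240/169, giving b12 = 0, b13 = 0, b23 = -12/13, i.e. R = 5/13 - 12/13*e23.
Its e23 coefficient is negative, so report the other preimage -R.
Answer: -5/13 + 12/13*e23. Recall the cover is two-to-one: with M of trace -69/169, both preimages act alike, and the stated e23 sign chooses the sheet.
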